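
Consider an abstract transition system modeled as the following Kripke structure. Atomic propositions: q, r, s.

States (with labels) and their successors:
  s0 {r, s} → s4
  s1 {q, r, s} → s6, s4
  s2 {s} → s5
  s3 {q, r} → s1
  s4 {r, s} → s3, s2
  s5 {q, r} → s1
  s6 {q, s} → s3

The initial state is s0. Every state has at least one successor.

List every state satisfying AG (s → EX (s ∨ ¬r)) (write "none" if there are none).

States satisfying s → EX (s ∨ ¬r): {s0, s1, s3, s4, s5}.
States satisfying AG (s → EX (s ∨ ¬r)): ∅.

none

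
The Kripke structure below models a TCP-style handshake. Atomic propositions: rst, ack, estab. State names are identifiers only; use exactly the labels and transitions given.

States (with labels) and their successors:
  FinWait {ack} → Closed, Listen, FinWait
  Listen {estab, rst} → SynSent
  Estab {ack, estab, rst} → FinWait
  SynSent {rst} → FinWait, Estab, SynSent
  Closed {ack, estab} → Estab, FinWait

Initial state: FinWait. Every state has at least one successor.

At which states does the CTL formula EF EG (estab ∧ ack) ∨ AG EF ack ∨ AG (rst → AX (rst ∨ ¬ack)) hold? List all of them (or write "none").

States satisfying EG (estab ∧ ack): ∅.
States satisfying EF EG (estab ∧ ack): ∅.
States satisfying EF ack: {FinWait, Listen, Estab, SynSent, Closed}.
States satisfying AG EF ack: {FinWait, Listen, Estab, SynSent, Closed}.
States satisfying rst → AX (rst ∨ ¬ack): {FinWait, Listen, Closed}.
States satisfying AG (rst → AX (rst ∨ ¬ack)): ∅.
States satisfying AG EF ack ∨ AG (rst → AX (rst ∨ ¬ack)): {FinWait, Listen, Estab, SynSent, Closed}.
States satisfying EF EG (estab ∧ ack) ∨ AG EF ack ∨ AG (rst → AX (rst ∨ ¬ack)): {FinWait, Listen, Estab, SynSent, Closed}.

{FinWait, Listen, Estab, SynSent, Closed}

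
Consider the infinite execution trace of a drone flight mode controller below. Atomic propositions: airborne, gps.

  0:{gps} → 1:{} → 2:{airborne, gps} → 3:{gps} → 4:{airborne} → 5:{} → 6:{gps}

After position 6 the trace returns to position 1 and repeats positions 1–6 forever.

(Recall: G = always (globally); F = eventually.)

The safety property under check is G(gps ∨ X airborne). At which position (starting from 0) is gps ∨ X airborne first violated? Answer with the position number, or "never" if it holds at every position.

Check gps ∨ X airborne at each position in order: 0 ✓, 1 ✓, 2 ✓, 3 ✓.
At position 4 the labels are {airborne} and the next position 5 has {}, so gps ∨ X airborne is false there. This is the first violation.

4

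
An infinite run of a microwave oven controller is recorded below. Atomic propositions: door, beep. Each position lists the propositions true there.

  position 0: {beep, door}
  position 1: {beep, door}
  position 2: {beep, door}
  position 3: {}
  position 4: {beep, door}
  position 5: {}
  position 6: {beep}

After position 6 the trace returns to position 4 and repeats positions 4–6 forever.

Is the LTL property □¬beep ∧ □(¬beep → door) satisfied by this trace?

Does not hold

¬beep must hold at every position from 0 onward. It fails at position 0, so □¬beep is false.
¬beep → door must hold at every position from 0 onward. It fails at position 3, so □(¬beep → door) is false.
Positions where ¬beep holds: 3, 5.
Check door at each: 3→fails, 5→fails.
At position 0: □¬beep is false; □(¬beep → door) is false; so □¬beep ∧ □(¬beep → door) is false.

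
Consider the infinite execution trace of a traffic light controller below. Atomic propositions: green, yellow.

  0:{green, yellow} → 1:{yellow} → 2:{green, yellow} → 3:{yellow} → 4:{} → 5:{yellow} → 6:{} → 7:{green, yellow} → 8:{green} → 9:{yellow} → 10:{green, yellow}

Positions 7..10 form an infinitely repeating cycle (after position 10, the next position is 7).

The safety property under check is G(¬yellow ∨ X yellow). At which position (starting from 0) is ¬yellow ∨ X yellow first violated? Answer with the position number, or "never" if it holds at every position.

Check ¬yellow ∨ X yellow at each position in order: 0 ✓, 1 ✓, 2 ✓.
At position 3 the labels are {yellow} and the next position 4 has {}, so ¬yellow ∨ X yellow is false there. This is the first violation.

3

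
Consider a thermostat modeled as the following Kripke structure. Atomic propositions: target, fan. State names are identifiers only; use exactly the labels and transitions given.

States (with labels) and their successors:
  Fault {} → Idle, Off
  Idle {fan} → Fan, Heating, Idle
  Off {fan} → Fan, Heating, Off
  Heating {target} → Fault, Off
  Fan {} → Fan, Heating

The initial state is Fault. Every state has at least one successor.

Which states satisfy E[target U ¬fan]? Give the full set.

{Fault, Heating, Fan}

States satisfying target: {Heating}.
States satisfying ¬fan: {Fault, Heating, Fan}.
States satisfying E[target U ¬fan]: {Fault, Heating, Fan}.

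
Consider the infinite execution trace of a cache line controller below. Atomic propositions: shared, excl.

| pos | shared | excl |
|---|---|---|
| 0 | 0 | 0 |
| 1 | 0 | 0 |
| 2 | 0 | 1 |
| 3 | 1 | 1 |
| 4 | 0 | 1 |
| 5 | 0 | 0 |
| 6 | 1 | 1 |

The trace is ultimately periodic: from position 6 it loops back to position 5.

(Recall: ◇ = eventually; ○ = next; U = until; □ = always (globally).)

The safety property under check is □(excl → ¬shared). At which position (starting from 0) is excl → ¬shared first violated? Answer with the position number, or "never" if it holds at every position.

Check excl → ¬shared at each position in order: 0 ✓, 1 ✓, 2 ✓.
At position 3 the labels are {excl, shared}, so excl → ¬shared is false there. This is the first violation.

3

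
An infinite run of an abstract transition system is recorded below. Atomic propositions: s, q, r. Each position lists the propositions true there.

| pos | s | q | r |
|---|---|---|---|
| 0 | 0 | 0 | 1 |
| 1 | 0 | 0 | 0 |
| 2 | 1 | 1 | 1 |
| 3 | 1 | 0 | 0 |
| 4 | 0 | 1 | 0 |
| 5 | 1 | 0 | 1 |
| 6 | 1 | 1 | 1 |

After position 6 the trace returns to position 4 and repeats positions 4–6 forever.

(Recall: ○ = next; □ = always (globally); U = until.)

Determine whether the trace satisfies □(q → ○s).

Violated

q → ○s must hold at every position from 0 onward. It fails at position 6, so □(q → ○s) is false.
Positions where q holds: 2, 4, 6.
Check ○s at each: 2→ok, 4→ok, 6→fails.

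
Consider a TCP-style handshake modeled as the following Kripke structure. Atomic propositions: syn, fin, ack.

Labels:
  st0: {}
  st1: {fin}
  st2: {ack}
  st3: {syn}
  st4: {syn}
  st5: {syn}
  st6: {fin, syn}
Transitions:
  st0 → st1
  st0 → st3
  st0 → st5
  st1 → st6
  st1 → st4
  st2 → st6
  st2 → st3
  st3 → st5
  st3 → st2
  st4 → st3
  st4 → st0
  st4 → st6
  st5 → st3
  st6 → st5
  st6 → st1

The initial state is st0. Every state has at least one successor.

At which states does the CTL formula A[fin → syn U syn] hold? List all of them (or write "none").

{st2, st3, st4, st5, st6}

States satisfying fin → syn: {st0, st2, st3, st4, st5, st6}.
States satisfying syn: {st3, st4, st5, st6}.
States satisfying A[fin → syn U syn]: {st2, st3, st4, st5, st6}.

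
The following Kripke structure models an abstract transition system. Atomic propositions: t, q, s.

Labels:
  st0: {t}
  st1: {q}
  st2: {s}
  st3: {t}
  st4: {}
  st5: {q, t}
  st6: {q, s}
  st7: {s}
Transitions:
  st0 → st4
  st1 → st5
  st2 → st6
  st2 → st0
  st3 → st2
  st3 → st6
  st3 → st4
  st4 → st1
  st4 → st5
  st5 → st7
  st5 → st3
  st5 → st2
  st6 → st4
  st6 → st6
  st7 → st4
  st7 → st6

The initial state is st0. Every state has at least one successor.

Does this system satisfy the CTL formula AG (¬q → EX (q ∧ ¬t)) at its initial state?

Violated

States satisfying ¬q → EX (q ∧ ¬t): {st1, st2, st3, st4, st5, st6, st7}.
States satisfying AG (¬q → EX (q ∧ ¬t)): ∅.
st0 is reachable from st0 and violates ¬q → EX (q ∧ ¬t), so AG fails at st0.
st0 ∉ Sat(AG (¬q → EX (q ∧ ¬t))).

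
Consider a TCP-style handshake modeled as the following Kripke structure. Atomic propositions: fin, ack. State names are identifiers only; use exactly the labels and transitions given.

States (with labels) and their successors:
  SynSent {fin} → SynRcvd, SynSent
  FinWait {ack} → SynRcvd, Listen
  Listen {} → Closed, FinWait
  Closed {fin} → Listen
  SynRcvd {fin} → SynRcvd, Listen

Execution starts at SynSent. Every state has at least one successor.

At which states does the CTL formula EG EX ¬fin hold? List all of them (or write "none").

States satisfying EX ¬fin: {FinWait, Listen, Closed, SynRcvd}.
States satisfying EG EX ¬fin: {FinWait, Listen, Closed, SynRcvd}.

{FinWait, Listen, Closed, SynRcvd}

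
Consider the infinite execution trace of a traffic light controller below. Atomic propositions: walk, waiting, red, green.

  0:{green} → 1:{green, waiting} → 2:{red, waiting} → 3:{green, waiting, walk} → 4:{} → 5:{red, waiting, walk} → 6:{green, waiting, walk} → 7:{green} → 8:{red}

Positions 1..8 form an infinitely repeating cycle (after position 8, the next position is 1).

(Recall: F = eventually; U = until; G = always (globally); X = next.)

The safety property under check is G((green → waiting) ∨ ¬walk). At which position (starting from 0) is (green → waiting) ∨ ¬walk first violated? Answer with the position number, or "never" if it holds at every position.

never

(green → waiting) ∨ ¬walk holds at every position 0..8, and those are all the positions the trace ever visits, so the invariant G((green → waiting) ∨ ¬walk) is never violated.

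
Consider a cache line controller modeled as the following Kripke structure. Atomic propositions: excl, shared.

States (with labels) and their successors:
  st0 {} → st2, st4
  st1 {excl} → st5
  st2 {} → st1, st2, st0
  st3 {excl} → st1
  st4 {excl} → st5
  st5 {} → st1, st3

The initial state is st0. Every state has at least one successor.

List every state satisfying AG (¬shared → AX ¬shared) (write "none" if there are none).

States satisfying ¬shared → AX ¬shared: {st0, st1, st2, st3, st4, st5}.
States satisfying AG (¬shared → AX ¬shared): {st0, st1, st2, st3, st4, st5}.

{st0, st1, st2, st3, st4, st5}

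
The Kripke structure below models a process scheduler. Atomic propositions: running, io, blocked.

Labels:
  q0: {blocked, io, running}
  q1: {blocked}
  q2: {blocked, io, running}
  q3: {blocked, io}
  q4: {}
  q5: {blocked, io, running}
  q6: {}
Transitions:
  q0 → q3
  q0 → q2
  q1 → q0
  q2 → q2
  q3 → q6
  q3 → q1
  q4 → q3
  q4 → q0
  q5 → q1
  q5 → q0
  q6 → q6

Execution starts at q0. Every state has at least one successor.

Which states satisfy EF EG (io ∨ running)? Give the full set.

States satisfying EG (io ∨ running): {q0, q2, q5}.
States satisfying EF EG (io ∨ running): {q0, q1, q2, q3, q4, q5}.

{q0, q1, q2, q3, q4, q5}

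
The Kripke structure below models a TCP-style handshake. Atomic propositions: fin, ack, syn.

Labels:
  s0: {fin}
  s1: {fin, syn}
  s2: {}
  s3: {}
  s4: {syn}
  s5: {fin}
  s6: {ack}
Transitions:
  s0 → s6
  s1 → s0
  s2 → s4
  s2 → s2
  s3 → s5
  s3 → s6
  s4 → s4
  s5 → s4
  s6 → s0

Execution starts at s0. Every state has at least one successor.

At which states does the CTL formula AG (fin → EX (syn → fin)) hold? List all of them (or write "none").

States satisfying fin → EX (syn → fin): {s0, s1, s2, s3, s4, s6}.
States satisfying AG (fin → EX (syn → fin)): {s0, s1, s2, s4, s6}.

{s0, s1, s2, s4, s6}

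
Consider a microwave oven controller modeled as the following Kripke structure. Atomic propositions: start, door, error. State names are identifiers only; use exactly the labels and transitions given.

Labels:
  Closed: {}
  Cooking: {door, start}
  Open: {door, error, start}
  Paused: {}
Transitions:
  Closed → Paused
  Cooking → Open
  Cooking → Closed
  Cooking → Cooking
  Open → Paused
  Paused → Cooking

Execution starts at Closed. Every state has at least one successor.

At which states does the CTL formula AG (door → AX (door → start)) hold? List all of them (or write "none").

States satisfying door → AX (door → start): {Closed, Cooking, Open, Paused}.
States satisfying AG (door → AX (door → start)): {Closed, Cooking, Open, Paused}.

{Closed, Cooking, Open, Paused}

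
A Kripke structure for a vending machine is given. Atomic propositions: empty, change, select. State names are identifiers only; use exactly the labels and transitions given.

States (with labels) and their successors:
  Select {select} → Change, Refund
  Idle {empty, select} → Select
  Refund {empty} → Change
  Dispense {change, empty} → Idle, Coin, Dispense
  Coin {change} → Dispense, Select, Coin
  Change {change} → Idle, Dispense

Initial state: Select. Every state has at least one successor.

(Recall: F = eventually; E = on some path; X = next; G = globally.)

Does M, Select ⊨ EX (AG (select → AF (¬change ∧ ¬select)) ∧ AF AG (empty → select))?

Violated

States satisfying EX (AG (select → AF (¬change ∧ ¬select)) ∧ AF AG (empty → select)): ∅.
No suitable path/successor from Select witnesses the formula.
Select ∉ Sat(EX (AG (select → AF (¬change ∧ ¬select)) ∧ AF AG (empty → select))).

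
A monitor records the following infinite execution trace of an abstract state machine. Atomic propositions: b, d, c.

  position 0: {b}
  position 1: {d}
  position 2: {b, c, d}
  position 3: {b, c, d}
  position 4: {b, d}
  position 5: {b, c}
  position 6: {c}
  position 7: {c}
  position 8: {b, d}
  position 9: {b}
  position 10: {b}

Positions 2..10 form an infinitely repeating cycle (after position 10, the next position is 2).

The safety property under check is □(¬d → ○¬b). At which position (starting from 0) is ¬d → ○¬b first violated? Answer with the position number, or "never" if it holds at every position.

Check ¬d → ○¬b at each position in order: 0 ✓, 1 ✓, 2 ✓, 3 ✓, 4 ✓, 5 ✓, 6 ✓.
At position 7 the labels are {c} and the next position 8 has {b, d}, so ¬d → ○¬b is false there. This is the first violation.

7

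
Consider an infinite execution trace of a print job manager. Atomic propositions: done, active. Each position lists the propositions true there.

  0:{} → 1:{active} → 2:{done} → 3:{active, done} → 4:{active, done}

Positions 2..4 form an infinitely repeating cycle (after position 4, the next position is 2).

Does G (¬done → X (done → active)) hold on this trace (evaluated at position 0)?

Does not hold

¬done → X (done → active) must hold at every position from 0 onward. It fails at position 1, so G (¬done → X (done → active)) is false.
Positions where ¬done holds: 0, 1.
Check X (done → active) at each: 0→ok, 1→fails.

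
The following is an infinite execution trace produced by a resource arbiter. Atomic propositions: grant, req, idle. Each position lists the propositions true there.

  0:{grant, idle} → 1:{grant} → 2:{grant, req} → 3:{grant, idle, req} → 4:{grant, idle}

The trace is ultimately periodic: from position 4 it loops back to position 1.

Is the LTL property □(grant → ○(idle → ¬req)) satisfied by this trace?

Does not hold

grant → ○(idle → ¬req) must hold at every position from 0 onward. It fails at position 2, so □(grant → ○(idle → ¬req)) is false.
Positions where grant holds: 0, 1, 2, 3, 4.
Check ○(idle → ¬req) at each: 0→ok, 1→ok, 2→fails, 3→ok, 4→ok.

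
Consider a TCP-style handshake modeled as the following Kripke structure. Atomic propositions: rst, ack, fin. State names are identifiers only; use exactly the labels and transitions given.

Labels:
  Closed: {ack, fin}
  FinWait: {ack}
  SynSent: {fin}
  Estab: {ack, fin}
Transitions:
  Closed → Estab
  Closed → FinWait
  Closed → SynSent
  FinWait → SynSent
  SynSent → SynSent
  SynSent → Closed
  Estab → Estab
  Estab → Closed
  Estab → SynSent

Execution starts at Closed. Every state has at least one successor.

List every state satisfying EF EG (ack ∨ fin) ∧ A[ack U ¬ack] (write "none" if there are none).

{FinWait, SynSent}

States satisfying EG (ack ∨ fin): {Closed, FinWait, SynSent, Estab}.
States satisfying EF EG (ack ∨ fin): {Closed, FinWait, SynSent, Estab}.
States satisfying ack: {Closed, FinWait, Estab}.
States satisfying ¬ack: {SynSent}.
States satisfying A[ack U ¬ack]: {FinWait, SynSent}.
States satisfying EF EG (ack ∨ fin) ∧ A[ack U ¬ack]: {FinWait, SynSent}.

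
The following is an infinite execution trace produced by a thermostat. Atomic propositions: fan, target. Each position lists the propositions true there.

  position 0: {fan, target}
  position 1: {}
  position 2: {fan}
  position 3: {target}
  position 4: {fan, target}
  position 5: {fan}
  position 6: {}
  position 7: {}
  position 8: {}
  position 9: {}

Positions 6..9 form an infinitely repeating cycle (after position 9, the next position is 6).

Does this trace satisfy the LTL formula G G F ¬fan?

G F ¬fan holds at every position 0..9, and those are all positions ever visited, so G G F ¬fan holds.

Holds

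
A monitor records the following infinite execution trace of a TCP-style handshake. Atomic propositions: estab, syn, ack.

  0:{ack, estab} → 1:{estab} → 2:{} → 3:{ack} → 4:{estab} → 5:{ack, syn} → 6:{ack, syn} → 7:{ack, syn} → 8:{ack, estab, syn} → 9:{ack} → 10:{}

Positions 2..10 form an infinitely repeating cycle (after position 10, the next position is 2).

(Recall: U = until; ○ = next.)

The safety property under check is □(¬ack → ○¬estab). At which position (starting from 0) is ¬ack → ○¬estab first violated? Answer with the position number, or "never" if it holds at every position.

never

¬ack → ○¬estab holds at every position 0..10, and those are all the positions the trace ever visits, so the invariant □(¬ack → ○¬estab) is never violated.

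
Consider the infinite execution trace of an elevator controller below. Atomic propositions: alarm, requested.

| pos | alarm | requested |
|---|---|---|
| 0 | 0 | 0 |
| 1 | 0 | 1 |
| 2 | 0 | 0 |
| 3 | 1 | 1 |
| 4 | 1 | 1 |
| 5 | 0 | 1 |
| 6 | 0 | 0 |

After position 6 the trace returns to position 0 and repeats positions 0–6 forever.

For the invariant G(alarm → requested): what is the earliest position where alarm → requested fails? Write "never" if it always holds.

alarm → requested holds at every position 0..6, and those are all the positions the trace ever visits, so the invariant G(alarm → requested) is never violated.

never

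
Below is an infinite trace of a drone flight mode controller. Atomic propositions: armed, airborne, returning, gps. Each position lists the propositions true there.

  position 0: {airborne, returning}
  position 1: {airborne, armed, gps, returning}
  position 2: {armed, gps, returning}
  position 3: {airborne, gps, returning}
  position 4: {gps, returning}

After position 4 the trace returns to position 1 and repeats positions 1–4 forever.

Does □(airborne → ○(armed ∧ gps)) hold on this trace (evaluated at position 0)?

airborne → ○(armed ∧ gps) must hold at every position from 0 onward. It fails at position 3, so □(airborne → ○(armed ∧ gps)) is false.
Positions where airborne holds: 0, 1, 3.
Check ○(armed ∧ gps) at each: 0→ok, 1→ok, 3→fails.

Does not hold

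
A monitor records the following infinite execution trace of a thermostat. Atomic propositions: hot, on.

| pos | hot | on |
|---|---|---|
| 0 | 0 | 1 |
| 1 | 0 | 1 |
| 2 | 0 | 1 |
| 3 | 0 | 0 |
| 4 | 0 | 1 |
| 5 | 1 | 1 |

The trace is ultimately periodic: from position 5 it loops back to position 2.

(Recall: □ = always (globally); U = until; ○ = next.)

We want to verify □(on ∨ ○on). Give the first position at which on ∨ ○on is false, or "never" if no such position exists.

on ∨ ○on holds at every position 0..5, and those are all the positions the trace ever visits, so the invariant □(on ∨ ○on) is never violated.

never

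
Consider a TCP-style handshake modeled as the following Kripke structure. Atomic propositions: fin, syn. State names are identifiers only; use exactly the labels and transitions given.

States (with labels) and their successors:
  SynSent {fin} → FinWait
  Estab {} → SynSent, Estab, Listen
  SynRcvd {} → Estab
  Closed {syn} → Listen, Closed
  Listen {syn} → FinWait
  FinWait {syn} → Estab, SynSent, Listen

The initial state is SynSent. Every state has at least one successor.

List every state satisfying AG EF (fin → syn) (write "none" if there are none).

States satisfying EF (fin → syn): {SynSent, Estab, SynRcvd, Closed, Listen, FinWait}.
States satisfying AG EF (fin → syn): {SynSent, Estab, SynRcvd, Closed, Listen, FinWait}.

{SynSent, Estab, SynRcvd, Closed, Listen, FinWait}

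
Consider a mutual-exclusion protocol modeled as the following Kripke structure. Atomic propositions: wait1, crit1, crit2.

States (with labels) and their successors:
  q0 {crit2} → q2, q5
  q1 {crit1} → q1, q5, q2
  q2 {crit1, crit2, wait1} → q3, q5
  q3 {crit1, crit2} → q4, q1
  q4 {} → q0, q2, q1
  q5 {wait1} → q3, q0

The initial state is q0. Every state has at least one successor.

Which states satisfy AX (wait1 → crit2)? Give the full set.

States satisfying wait1 → crit2: {q0, q1, q2, q3, q4}.
States satisfying AX (wait1 → crit2): {q3, q4, q5}.

{q3, q4, q5}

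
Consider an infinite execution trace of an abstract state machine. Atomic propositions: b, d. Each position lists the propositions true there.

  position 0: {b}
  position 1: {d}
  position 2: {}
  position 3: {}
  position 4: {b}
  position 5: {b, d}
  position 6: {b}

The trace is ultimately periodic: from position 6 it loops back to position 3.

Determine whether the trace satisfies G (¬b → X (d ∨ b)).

¬b → X (d ∨ b) must hold at every position from 0 onward. It fails at position 1, so G (¬b → X (d ∨ b)) is false.
Positions where ¬b holds: 1, 2, 3.
Check X (d ∨ b) at each: 1→fails, 2→fails, 3→ok.

Does not hold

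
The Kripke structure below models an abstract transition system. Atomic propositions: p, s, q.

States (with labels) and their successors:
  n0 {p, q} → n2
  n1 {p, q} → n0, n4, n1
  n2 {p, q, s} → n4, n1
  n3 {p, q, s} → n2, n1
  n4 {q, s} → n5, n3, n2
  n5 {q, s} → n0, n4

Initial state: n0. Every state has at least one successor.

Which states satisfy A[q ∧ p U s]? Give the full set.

{n0, n2, n3, n4, n5}

States satisfying q ∧ p: {n0, n1, n2, n3}.
States satisfying s: {n2, n3, n4, n5}.
States satisfying A[q ∧ p U s]: {n0, n2, n3, n4, n5}.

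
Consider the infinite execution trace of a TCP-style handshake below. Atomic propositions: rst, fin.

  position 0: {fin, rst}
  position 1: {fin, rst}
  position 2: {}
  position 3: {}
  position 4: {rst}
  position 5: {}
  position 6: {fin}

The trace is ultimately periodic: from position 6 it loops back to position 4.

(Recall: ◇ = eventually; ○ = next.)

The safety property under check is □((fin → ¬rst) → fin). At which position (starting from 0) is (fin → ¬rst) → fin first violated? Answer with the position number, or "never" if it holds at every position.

Check (fin → ¬rst) → fin at each position in order: 0 ✓, 1 ✓.
At position 2 the labels are {}, so (fin → ¬rst) → fin is false there. This is the first violation.

2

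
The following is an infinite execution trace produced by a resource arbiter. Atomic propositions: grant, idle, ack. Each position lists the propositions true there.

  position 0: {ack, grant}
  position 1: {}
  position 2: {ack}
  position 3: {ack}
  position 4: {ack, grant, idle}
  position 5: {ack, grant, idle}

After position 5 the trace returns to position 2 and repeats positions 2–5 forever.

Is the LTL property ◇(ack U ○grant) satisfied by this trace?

ack U ○grant holds at position 2, which is reachable from 0, so ◇(ack U ○grant) holds.

Yes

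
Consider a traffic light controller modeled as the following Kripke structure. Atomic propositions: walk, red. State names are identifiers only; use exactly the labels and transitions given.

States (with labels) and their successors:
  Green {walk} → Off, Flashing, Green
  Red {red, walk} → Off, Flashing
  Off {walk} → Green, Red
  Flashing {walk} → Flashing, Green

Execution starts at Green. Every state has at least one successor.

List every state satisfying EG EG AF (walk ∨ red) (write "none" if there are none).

States satisfying EG AF (walk ∨ red): {Green, Red, Off, Flashing}.
States satisfying EG EG AF (walk ∨ red): {Green, Red, Off, Flashing}.

{Green, Red, Off, Flashing}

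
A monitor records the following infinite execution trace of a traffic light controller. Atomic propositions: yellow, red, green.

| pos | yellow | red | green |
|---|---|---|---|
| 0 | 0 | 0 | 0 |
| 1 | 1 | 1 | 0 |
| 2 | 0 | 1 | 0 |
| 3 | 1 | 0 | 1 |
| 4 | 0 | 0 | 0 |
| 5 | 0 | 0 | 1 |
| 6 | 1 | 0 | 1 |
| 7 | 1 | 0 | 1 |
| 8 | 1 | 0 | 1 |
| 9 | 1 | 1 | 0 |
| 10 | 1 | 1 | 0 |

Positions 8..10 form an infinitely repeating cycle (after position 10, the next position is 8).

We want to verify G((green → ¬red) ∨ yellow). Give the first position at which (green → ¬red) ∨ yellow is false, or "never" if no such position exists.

(green → ¬red) ∨ yellow holds at every position 0..10, and those are all the positions the trace ever visits, so the invariant G((green → ¬red) ∨ yellow) is never violated.

never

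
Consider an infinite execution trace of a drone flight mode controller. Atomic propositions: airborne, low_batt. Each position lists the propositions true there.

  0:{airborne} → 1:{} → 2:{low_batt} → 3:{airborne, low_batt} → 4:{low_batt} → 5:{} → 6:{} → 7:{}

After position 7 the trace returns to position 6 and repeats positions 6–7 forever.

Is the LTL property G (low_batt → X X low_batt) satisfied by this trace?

low_batt → X X low_batt must hold at every position from 0 onward. It fails at position 3, so G (low_batt → X X low_batt) is false.
Positions where low_batt holds: 2, 3, 4.
Check X X low_batt at each: 2→ok, 3→fails, 4→fails.

Does not hold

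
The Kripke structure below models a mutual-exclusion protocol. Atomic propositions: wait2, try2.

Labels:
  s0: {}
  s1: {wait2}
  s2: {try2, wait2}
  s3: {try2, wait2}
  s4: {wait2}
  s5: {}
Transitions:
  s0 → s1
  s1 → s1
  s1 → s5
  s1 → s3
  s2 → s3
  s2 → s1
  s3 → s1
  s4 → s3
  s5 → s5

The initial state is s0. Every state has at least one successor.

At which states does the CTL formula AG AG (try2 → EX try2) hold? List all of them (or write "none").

States satisfying AG (try2 → EX try2): {s5}.
States satisfying AG AG (try2 → EX try2): {s5}.

{s5}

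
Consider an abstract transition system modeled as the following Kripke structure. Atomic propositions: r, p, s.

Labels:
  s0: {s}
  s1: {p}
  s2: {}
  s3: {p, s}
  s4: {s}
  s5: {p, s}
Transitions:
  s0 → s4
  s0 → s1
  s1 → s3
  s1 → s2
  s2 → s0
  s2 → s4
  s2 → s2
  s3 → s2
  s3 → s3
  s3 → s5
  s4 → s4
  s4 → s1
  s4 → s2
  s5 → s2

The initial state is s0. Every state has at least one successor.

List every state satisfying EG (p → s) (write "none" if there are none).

{s0, s2, s3, s4, s5}

States satisfying p → s: {s0, s2, s3, s4, s5}.
States satisfying EG (p → s): {s0, s2, s3, s4, s5}.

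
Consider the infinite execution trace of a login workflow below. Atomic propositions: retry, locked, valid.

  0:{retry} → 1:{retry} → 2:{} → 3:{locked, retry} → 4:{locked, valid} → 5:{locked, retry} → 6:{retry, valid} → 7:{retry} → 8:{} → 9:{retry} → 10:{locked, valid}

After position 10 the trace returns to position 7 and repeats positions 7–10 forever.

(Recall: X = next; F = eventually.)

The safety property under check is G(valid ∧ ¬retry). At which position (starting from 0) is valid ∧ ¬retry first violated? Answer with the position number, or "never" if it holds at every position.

0

At position 0 the labels are {retry}, so valid ∧ ¬retry is false there. This is the first violation.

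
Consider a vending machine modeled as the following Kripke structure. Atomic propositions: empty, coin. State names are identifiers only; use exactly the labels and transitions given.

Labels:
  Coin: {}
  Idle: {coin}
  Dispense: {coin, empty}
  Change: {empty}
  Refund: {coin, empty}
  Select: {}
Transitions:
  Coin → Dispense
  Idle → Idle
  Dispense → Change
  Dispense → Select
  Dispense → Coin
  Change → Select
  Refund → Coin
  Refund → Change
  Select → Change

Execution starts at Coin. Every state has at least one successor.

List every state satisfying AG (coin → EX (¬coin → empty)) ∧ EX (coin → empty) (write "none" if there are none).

States satisfying coin → EX (¬coin → empty): {Coin, Idle, Dispense, Change, Refund, Select}.
States satisfying AG (coin → EX (¬coin → empty)): {Coin, Idle, Dispense, Change, Refund, Select}.
States satisfying coin → empty: {Coin, Dispense, Change, Refund, Select}.
States satisfying EX (coin → empty): {Coin, Dispense, Change, Refund, Select}.
States satisfying AG (coin → EX (¬coin → empty)) ∧ EX (coin → empty): {Coin, Dispense, Change, Refund, Select}.

{Coin, Dispense, Change, Refund, Select}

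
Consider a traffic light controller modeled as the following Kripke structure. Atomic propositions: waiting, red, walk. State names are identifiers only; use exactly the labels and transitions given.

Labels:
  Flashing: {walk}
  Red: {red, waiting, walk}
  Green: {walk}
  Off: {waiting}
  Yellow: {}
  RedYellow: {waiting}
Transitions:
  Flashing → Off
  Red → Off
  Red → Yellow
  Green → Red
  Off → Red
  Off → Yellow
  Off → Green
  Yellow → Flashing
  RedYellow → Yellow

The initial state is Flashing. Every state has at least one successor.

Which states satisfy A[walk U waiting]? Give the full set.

States satisfying walk: {Flashing, Red, Green}.
States satisfying waiting: {Red, Off, RedYellow}.
States satisfying A[walk U waiting]: {Flashing, Red, Green, Off, RedYellow}.

{Flashing, Red, Green, Off, RedYellow}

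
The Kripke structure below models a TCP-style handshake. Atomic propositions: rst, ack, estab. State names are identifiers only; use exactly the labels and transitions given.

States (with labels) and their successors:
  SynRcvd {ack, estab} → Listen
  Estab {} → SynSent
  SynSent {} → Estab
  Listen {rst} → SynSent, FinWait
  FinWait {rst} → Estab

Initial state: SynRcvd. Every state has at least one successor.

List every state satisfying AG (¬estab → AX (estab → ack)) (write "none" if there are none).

States satisfying ¬estab → AX (estab → ack): {SynRcvd, Estab, SynSent, Listen, FinWait}.
States satisfying AG (¬estab → AX (estab → ack)): {SynRcvd, Estab, SynSent, Listen, FinWait}.

{SynRcvd, Estab, SynSent, Listen, FinWait}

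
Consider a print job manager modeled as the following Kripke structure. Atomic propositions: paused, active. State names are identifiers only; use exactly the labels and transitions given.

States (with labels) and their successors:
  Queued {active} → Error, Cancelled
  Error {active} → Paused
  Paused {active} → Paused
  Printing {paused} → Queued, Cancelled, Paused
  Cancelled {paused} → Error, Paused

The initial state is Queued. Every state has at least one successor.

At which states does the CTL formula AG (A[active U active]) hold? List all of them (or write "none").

States satisfying A[active U active]: {Queued, Error, Paused}.
States satisfying AG (A[active U active]): {Error, Paused}.

{Error, Paused}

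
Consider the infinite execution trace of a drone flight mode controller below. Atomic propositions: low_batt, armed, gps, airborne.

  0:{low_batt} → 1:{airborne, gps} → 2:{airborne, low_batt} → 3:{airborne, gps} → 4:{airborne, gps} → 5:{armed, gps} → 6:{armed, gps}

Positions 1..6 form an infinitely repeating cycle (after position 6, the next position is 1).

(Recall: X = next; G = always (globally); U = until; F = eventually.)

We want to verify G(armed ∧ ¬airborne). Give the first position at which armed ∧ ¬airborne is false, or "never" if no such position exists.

0

At position 0 the labels are {low_batt}, so armed ∧ ¬airborne is false there. This is the first violation.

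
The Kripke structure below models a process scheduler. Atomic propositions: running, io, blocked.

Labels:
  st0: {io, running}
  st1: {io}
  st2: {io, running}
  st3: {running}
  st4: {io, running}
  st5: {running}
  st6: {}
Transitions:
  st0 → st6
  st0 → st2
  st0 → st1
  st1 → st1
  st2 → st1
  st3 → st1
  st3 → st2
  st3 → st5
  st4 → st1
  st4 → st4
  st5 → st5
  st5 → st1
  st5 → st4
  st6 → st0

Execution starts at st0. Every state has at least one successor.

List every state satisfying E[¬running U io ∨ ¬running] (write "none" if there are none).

{st0, st1, st2, st4, st6}

States satisfying ¬running: {st1, st6}.
States satisfying io ∨ ¬running: {st0, st1, st2, st4, st6}.
States satisfying E[¬running U io ∨ ¬running]: {st0, st1, st2, st4, st6}.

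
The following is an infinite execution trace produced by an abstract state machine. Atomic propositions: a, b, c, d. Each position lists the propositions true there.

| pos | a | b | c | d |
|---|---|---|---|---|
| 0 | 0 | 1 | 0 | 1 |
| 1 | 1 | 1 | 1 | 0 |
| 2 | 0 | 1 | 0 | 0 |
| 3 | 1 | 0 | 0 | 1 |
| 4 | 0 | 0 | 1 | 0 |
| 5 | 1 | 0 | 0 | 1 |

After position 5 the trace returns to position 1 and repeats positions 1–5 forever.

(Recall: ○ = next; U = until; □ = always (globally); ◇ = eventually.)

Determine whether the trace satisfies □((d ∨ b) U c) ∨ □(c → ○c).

Yes

(d ∨ b) U c holds at every position 0..5, and those are all positions ever visited, so □((d ∨ b) U c) holds.
c → ○c must hold at every position from 0 onward. It fails at position 1, so □(c → ○c) is false.
Positions where c holds: 1, 4.
Check ○c at each: 1→fails, 4→fails.
At position 0: □((d ∨ b) U c) is true; □(c → ○c) is false; so □((d ∨ b) U c) ∨ □(c → ○c) is true.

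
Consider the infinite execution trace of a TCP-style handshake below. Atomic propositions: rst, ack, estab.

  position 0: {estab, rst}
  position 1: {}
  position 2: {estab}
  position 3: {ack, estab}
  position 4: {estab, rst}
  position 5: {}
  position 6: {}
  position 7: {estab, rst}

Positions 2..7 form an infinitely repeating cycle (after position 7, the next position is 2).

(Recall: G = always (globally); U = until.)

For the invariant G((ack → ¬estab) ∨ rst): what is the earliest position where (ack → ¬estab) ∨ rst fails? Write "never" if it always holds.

Check (ack → ¬estab) ∨ rst at each position in order: 0 ✓, 1 ✓, 2 ✓.
At position 3 the labels are {ack, estab}, so (ack → ¬estab) ∨ rst is false there. This is the first violation.

3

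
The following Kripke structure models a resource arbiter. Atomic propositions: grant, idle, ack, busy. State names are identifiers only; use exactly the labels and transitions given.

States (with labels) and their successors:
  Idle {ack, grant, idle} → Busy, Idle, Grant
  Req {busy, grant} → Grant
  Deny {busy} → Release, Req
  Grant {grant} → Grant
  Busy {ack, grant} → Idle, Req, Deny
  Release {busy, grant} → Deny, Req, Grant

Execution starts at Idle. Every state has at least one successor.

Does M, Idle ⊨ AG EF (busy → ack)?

States satisfying EF (busy → ack): {Idle, Req, Deny, Grant, Busy, Release}.
States satisfying AG EF (busy → ack): {Idle, Req, Deny, Grant, Busy, Release}.
Every state reachable from Idle satisfies EF (busy → ack).
Idle ∈ Sat(AG EF (busy → ack)).

Holds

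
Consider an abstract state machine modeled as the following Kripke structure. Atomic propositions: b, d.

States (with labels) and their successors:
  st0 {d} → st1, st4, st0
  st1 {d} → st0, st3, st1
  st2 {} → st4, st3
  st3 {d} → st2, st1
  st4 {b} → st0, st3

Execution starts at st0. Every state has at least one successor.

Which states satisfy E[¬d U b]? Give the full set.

{st2, st4}

States satisfying ¬d: {st2, st4}.
States satisfying b: {st4}.
States satisfying E[¬d U b]: {st2, st4}.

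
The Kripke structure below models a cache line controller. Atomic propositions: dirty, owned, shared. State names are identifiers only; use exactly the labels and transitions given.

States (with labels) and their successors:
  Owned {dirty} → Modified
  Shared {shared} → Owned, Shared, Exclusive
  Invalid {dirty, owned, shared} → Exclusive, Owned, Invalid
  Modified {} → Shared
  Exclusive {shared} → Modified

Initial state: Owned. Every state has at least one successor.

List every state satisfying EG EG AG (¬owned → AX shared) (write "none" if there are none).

none

States satisfying EG AG (¬owned → AX shared): ∅.
States satisfying EG EG AG (¬owned → AX shared): ∅.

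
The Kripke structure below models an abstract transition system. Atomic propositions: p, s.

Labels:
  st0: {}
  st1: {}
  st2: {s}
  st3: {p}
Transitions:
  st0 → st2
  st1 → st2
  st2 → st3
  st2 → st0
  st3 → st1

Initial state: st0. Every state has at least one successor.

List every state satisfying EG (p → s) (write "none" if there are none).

States satisfying p → s: {st0, st1, st2}.
States satisfying EG (p → s): {st0, st1, st2}.

{st0, st1, st2}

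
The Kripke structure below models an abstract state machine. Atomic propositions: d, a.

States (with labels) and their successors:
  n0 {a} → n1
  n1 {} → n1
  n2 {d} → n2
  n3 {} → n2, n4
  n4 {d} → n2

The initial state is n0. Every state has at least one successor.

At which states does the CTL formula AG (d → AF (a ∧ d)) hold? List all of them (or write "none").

{n0, n1}

States satisfying d → AF (a ∧ d): {n0, n1, n3}.
States satisfying AG (d → AF (a ∧ d)): {n0, n1}.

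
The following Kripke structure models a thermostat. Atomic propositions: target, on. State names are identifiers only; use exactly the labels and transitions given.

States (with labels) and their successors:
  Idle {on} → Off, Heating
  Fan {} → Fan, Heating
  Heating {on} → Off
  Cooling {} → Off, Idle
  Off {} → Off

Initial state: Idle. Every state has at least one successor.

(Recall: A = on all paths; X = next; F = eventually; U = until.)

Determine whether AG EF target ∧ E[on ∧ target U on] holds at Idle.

States satisfying EF target: ∅.
States satisfying AG EF target: ∅.
States satisfying on ∧ target: ∅.
States satisfying on: {Idle, Heating}.
States satisfying E[on ∧ target U on]: {Idle, Heating}.
States satisfying AG EF target ∧ E[on ∧ target U on]: ∅.
Idle ∉ Sat(AG EF target ∧ E[on ∧ target U on]).

No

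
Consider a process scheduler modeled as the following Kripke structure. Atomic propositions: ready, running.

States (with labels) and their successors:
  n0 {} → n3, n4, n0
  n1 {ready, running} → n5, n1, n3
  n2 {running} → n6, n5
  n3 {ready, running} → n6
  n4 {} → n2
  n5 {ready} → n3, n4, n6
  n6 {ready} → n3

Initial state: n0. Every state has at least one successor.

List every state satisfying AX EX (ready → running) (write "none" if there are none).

{n2, n3}

States satisfying EX (ready → running): {n0, n1, n4, n5, n6}.
States satisfying AX EX (ready → running): {n2, n3}.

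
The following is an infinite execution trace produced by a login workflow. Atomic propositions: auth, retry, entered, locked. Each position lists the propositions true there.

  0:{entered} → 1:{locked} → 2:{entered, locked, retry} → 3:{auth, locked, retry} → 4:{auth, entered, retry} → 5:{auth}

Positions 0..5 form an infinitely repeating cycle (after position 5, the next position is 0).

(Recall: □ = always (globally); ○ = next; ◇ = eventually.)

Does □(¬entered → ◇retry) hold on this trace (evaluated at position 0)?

¬entered → ◇retry holds at every position 0..5, and those are all positions ever visited, so □(¬entered → ◇retry) holds.
Positions where ¬entered holds: 1, 3, 5.
Check ◇retry at each: 1→ok, 3→ok, 5→ok.

Satisfied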